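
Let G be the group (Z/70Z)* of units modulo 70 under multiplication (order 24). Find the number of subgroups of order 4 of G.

3

|G| = 24 and 4 | 24, so subgroups of order 4 are possible by Lagrange.
The subgroups of order 4 are: {1, 13, 27, 29}; {1, 29, 41, 69}; {1, 29, 43, 57}.
So G has 3 subgroups of order 4.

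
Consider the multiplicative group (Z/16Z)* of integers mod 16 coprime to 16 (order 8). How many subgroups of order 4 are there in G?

3

|G| = 8 and 4 | 8, so subgroups of order 4 are possible by Lagrange.
The subgroups of order 4 are: {1, 3, 9, 11}; {1, 5, 9, 13}; {1, 7, 9, 15}.
So G has 3 subgroups of order 4.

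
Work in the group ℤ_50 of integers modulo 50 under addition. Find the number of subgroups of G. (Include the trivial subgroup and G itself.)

A cyclic group of order 50 has exactly one subgroup for each divisor of 50.
Divisors of 50: 1, 2, 5, 10, 25, 50.
So ℤ_50 has 6 subgroups.

6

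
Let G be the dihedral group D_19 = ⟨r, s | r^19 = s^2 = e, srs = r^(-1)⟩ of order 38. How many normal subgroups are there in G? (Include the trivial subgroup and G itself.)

G has 22 subgroups. Checking conjugation-invariance by order — order 1: 1/1 normal; order 2: 0/19 normal; order 19: 1/1 normal; order 38: 1/1 normal.
Total normal subgroups: 3.

3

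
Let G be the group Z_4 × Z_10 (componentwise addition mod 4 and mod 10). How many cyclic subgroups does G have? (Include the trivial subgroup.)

Each element a generates a cyclic subgroup ⟨a⟩; distinct elements may generate the same one (a cyclic group of order d has φ(d) generators).
Cyclic subgroups by order — order 1: 1; order 2: 3; order 4: 2; order 5: 1; order 10: 3; order 20: 2.
Total: 12.

12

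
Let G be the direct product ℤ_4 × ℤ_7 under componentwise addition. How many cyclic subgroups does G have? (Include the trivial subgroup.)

6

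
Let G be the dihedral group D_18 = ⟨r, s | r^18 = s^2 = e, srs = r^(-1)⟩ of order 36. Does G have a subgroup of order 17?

No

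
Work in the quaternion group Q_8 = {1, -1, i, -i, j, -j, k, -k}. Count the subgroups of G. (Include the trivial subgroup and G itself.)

|G| = 8, so by Lagrange every subgroup order divides 8. Divisors: 1, 2, 4, 8.
Subgroups by order — order 1: 1; order 2: 1; order 4: 3; order 8: 1.
Total: 1 + 1 + 3 + 1 = 6.

6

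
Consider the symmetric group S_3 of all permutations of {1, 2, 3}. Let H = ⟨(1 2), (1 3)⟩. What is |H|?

6

|⟨(1 2)⟩| = 2 and |⟨(1 3)⟩| = 2, so |H| is a multiple of lcm(2, 2) = 2 and divides |G| = 6.
Closing {(1 2), (1 3)} under the group operation gives all of G, so |H| = 6.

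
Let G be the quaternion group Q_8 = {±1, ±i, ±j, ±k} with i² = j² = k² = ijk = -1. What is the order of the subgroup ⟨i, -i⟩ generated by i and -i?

|⟨i⟩| = 4 and |⟨-i⟩| = 4, so |H| is a multiple of lcm(4, 4) = 4 and divides |G| = 8.
Closing under the operation: H = {1, -1, i, -i}, so |H| = 4.

4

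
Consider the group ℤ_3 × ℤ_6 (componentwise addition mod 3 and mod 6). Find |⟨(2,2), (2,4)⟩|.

9

|⟨(2,2)⟩| = 3 and |⟨(2,4)⟩| = 3, so |H| is a multiple of lcm(3, 3) = 3 and divides |G| = 18.
Closing under the operation: H = {(0,0), (0,2), (0,4), (1,0), (1,2), (1,4), (2,0), (2,2), (2,4)}, so |H| = 9.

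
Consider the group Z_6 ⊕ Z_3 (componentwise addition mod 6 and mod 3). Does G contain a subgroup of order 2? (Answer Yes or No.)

Yes

2 | 18. A subgroup of order 2 is {(0,0), (3,0)}.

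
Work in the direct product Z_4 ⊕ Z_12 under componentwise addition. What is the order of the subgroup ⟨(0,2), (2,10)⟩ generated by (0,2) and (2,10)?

12

|⟨(0,2)⟩| = 6 and |⟨(2,10)⟩| = 6, so |H| is a multiple of lcm(6, 6) = 6 and divides |G| = 48.
Closing under the operation: H = {(0,0), (0,2), (0,4), (0,6), (0,8), (0,10), (2,0), (2,2), (2,4), (2,6), (2,8), (2,10)}, so |H| = 12.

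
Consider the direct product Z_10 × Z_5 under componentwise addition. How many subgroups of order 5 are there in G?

6

|G| = 50 and 5 | 50, so subgroups of order 5 are possible by Lagrange.
The subgroups of order 5 are: {(0,0), (0,1), (0,2), (0,3), (0,4)}; {(0,0), (2,0), (4,0), (6,0), (8,0)}; {(0,0), (2,1), (4,2), (6,3), (8,4)}; {(0,0), (2,2), (4,4), (6,1), (8,3)}; … (6 in all).
So G has 6 subgroups of order 5.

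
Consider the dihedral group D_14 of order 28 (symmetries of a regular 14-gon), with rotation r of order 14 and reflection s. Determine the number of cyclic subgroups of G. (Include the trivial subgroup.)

18

Each element a generates a cyclic subgroup ⟨a⟩; distinct elements may generate the same one (a cyclic group of order d has φ(d) generators).
Cyclic subgroups by order — order 1: 1; order 2: 15; order 7: 1; order 14: 1.
Total: 18.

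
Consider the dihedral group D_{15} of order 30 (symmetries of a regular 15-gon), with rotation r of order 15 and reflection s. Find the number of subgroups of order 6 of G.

5

|G| = 30 and 6 | 30, so subgroups of order 6 are possible by Lagrange.
The subgroups of order 6 are: {e, r^5, r^10, s, r^5s, r^10s}; {e, r^5, r^10, rs, r^6s, r^11s}; {e, r^5, r^10, r^2s, r^7s, r^12s}; {e, r^5, r^10, r^3s, r^8s, r^13s}; … (5 in all).
So G has 5 subgroups of order 6.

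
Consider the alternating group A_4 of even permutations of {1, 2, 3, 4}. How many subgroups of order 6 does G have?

|G| = 12 and 6 | 12, so subgroups of order 6 are possible by Lagrange.
Checking all subgroups of G, none has order 6.
So G has 0 subgroups of order 6.

0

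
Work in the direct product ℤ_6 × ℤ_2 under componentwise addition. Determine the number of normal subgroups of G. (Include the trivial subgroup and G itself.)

G is abelian, so every subgroup is normal.
G has 10 subgroups in total, hence 10 normal subgroups.

10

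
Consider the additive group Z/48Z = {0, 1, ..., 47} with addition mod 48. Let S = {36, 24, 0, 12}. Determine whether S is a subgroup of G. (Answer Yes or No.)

|S| = 4 divides |G| = 48, consistent with Lagrange.
S contains the identity, every element's inverse is in S, and S is closed under +: it is a subgroup.
In fact S = ⟨12⟩.

Yes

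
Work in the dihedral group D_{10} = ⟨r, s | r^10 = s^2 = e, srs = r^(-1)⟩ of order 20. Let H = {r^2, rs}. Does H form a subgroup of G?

No

The identity e ∉ H, so H is not a subgroup.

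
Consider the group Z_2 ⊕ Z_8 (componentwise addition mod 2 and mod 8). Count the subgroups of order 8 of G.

3

|G| = 16 and 8 | 16, so subgroups of order 8 are possible by Lagrange.
The subgroups of order 8 are: {(0,0), (0,1), (0,2), (0,3), (0,4), (0,5), (0,6), (0,7)}; {(0,0), (0,2), (0,4), (0,6), (1,0), (1,2), (1,4), (1,6)}; {(0,0), (0,2), (0,4), (0,6), (1,1), (1,3), (1,5), (1,7)}.
So G has 3 subgroups of order 8.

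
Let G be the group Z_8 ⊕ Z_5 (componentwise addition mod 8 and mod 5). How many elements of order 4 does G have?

An element (a,b) has order lcm(ord(a), ord(b)); count pairs with lcm equal to 4.
Enumerating gives 2 such elements.

2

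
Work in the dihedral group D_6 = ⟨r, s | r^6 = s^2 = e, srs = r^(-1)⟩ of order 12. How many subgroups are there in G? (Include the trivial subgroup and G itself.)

|G| = 12, so by Lagrange every subgroup order divides 12. Divisors: 1, 2, 3, 4, 6, 12.
Subgroups by order — order 1: 1; order 2: 7; order 3: 1; order 4: 3; order 6: 3; order 12: 1.
Total: 1 + 7 + 1 + 3 + 3 + 1 = 16.

16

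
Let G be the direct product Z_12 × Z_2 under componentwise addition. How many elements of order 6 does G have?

An element (a,b) has order lcm(ord(a), ord(b)); count pairs with lcm equal to 6.
Enumerating gives 6 such elements.

6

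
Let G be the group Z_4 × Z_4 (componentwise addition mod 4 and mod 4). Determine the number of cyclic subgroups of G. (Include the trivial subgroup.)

10

Each element a generates a cyclic subgroup ⟨a⟩; distinct elements may generate the same one (a cyclic group of order d has φ(d) generators).
Cyclic subgroups by order — order 1: 1; order 2: 3; order 4: 6.
Total: 10.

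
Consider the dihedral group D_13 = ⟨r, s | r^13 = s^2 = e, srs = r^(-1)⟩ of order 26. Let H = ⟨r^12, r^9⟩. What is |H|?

13

|⟨r^12⟩| = 13 and |⟨r^9⟩| = 13, so |H| is a multiple of lcm(13, 13) = 13 and divides |G| = 26.
Closing under the operation: H = {e, r, r^2, r^3, r^4, r^5, r^6, r^7, r^8, r^9, r^10, r^11, r^12}, so |H| = 13.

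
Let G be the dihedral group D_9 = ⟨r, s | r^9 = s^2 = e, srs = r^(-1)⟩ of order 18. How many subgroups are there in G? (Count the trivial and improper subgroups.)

16

|G| = 18, so by Lagrange every subgroup order divides 18. Divisors: 1, 2, 3, 6, 9, 18.
Subgroups by order — order 1: 1; order 2: 9; order 3: 1; order 6: 3; order 9: 1; order 18: 1.
Total: 1 + 9 + 1 + 3 + 1 + 1 = 16.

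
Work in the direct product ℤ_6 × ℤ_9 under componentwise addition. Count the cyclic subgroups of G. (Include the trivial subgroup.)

16

A cyclic subgroup of order d is generated by each of its φ(d) elements of order d, so the cyclic subgroups of order d number (#elements of order d)/φ(d).
Cyclic subgroups by order — order 1: 1; order 2: 1; order 3: 4; order 6: 4; order 9: 3; order 18: 3.
Total: 16.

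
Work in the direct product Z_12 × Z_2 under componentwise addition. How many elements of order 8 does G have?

0

An element (a,b) has order lcm(ord(a), ord(b)); count pairs with lcm equal to 8.
Enumerating gives 0 such elements.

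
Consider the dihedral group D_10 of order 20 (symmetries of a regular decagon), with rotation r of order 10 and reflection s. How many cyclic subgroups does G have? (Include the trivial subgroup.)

14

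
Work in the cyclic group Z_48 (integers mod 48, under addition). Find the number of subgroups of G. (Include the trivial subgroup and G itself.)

10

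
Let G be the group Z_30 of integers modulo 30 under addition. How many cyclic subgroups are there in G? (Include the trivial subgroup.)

8

A cyclic subgroup of order d is generated by each of its φ(d) elements of order d, so the cyclic subgroups of order d number (#elements of order d)/φ(d).
Cyclic subgroups by order — order 1: 1; order 2: 1; order 3: 1; order 5: 1; order 6: 1; order 10: 1; order 15: 1; order 30: 1.
Total: 8.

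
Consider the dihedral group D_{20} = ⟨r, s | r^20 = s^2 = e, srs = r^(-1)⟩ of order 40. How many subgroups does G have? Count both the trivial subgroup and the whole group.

|G| = 40, so by Lagrange every subgroup order divides 40. Divisors: 1, 2, 4, 5, 8, 10, 20, 40.
Subgroups by order — order 1: 1; order 2: 21; order 4: 11; order 5: 1; order 8: 5; order 10: 5; order 20: 3; order 40: 1.
Total: 1 + 21 + 11 + 1 + 5 + 5 + 3 + 1 = 48.

48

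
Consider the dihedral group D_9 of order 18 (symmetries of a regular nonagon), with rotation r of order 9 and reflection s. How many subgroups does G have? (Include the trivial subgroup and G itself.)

|G| = 18, so by Lagrange every subgroup order divides 18. Divisors: 1, 2, 3, 6, 9, 18.
Subgroups by order — order 1: 1; order 2: 9; order 3: 1; order 6: 3; order 9: 1; order 18: 1.
Total: 1 + 9 + 1 + 3 + 1 + 1 = 16.

16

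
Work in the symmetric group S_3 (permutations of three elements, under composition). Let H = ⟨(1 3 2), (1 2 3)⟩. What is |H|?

3

|⟨(1 3 2)⟩| = 3 and |⟨(1 2 3)⟩| = 3, so |H| is a multiple of lcm(3, 3) = 3 and divides |G| = 6.
Closing under the operation: H = {e, (1 2 3), (1 3 2)}, so |H| = 3.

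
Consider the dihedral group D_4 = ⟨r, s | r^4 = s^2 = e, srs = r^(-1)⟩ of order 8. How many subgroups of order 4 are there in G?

3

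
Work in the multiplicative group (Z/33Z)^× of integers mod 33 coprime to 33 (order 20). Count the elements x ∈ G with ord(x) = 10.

Enumerating element orders in G gives 12 elements of order 10.

12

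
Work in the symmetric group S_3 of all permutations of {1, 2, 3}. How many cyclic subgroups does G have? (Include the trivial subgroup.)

5

A cyclic subgroup of order d is generated by each of its φ(d) elements of order d, so the cyclic subgroups of order d number (#elements of order d)/φ(d).
Cyclic subgroups by order — order 1: 1; order 2: 3; order 3: 1.
Total: 5.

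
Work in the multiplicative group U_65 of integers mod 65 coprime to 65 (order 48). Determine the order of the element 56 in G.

6

Compute successive powers of 56 mod 65: 56, 16, 51, 61, 36, 1; 56^6 ≡ 1 (mod 65).
So |⟨56⟩| = 6.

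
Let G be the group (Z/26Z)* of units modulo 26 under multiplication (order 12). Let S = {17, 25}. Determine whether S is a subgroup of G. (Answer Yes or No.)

The identity 1 ∉ S, so S is not a subgroup.

No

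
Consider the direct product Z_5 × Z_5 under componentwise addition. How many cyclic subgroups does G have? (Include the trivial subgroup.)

7

A cyclic subgroup of order d is generated by each of its φ(d) elements of order d, so the cyclic subgroups of order d number (#elements of order d)/φ(d).
Cyclic subgroups by order — order 1: 1; order 5: 6.
Total: 7.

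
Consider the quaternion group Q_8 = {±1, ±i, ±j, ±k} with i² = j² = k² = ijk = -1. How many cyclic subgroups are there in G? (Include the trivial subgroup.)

Each element a generates a cyclic subgroup ⟨a⟩; distinct elements may generate the same one (a cyclic group of order d has φ(d) generators).
Cyclic subgroups by order — order 1: 1; order 2: 1; order 4: 3.
Total: 5.

5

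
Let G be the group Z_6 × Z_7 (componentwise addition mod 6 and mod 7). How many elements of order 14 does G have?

An element (a,b) has order lcm(ord(a), ord(b)); count pairs with lcm equal to 14.
Enumerating gives 6 such elements.

6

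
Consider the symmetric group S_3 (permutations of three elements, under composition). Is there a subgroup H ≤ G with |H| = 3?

Yes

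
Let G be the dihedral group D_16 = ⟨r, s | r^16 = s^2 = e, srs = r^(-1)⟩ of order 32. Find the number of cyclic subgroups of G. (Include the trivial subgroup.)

21

Each element a generates a cyclic subgroup ⟨a⟩; distinct elements may generate the same one (a cyclic group of order d has φ(d) generators).
Cyclic subgroups by order — order 1: 1; order 2: 17; order 4: 1; order 8: 1; order 16: 1.
Total: 21.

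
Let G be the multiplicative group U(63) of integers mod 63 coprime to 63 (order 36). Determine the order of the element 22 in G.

Compute successive powers of 22 mod 63: 22, 43, 1; 22^3 ≡ 1 (mod 63).
So |⟨22⟩| = 3.

3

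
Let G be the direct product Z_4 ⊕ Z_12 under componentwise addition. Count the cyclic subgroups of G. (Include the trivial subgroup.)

20

A cyclic subgroup of order d is generated by each of its φ(d) elements of order d, so the cyclic subgroups of order d number (#elements of order d)/φ(d).
Cyclic subgroups by order — order 1: 1; order 2: 3; order 3: 1; order 4: 6; order 6: 3; order 12: 6.
Total: 20.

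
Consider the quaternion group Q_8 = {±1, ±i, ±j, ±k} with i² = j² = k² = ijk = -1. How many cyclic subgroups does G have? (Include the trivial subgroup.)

5

Group the elements of G by the cyclic subgroup they generate; each cyclic subgroup of order d accounts for φ(d) elements.
Cyclic subgroups by order — order 1: 1; order 2: 1; order 4: 3.
Total: 5.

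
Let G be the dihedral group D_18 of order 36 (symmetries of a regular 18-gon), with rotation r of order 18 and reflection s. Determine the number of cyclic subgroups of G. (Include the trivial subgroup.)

24

A cyclic subgroup of order d is generated by each of its φ(d) elements of order d, so the cyclic subgroups of order d number (#elements of order d)/φ(d).
Cyclic subgroups by order — order 1: 1; order 2: 19; order 3: 1; order 6: 1; order 9: 1; order 18: 1.
Total: 24.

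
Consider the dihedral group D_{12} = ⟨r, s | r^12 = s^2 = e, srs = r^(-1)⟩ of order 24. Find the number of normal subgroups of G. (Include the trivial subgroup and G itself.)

G has 34 subgroups. Checking conjugation-invariance by order — order 1: 1/1 normal; order 2: 1/13 normal; order 3: 1/1 normal; order 4: 1/7 normal; order 6: 1/5 normal; order 8: 0/3 normal; order 12: 3/3 normal; order 24: 1/1 normal.
Total normal subgroups: 9.

9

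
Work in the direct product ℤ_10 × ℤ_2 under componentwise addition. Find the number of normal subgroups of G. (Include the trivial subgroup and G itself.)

10

G is abelian, so every subgroup is normal.
G has 10 subgroups in total, hence 10 normal subgroups.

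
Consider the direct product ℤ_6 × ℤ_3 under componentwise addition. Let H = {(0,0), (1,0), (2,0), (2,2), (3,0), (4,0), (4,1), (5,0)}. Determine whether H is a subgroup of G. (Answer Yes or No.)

|H| = 8 does not divide |G| = 18, so by Lagrange H is not a subgroup.

No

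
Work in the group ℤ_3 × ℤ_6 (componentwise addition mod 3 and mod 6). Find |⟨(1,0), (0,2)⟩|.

|⟨(1,0)⟩| = 3 and |⟨(0,2)⟩| = 3, so |H| is a multiple of lcm(3, 3) = 3 and divides |G| = 18.
Closing under the operation: H = {(0,0), (0,2), (0,4), (1,0), (1,2), (1,4), (2,0), (2,2), (2,4)}, so |H| = 9.

9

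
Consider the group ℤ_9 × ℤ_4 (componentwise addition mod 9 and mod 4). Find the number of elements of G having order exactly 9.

An element (a,b) has order lcm(ord(a), ord(b)); count pairs with lcm equal to 9.
Enumerating gives 6 such elements.

6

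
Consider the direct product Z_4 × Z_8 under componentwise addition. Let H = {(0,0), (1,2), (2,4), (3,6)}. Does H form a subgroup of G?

Yes

|H| = 4 divides |G| = 32, consistent with Lagrange.
H contains the identity, every element's inverse is in H, and H is closed under +: it is a subgroup.
In fact H = ⟨(1,2)⟩.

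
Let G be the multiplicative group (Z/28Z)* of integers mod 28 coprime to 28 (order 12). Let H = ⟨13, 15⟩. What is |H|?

4

|⟨13⟩| = 2 and |⟨15⟩| = 2, so |H| is a multiple of lcm(2, 2) = 2 and divides |G| = 12.
Closing under the operation: H = {1, 13, 15, 27}, so |H| = 4.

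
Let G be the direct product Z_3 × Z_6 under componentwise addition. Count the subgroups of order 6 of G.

4

|G| = 18 and 6 | 18, so subgroups of order 6 are possible by Lagrange.
The subgroups of order 6 are: {(0,0), (0,1), (0,2), (0,3), (0,4), (0,5)}; {(0,0), (0,3), (1,0), (1,3), (2,0), (2,3)}; {(0,0), (0,3), (1,1), (1,4), (2,2), (2,5)}; {(0,0), (0,3), (1,2), (1,5), (2,1), (2,4)}.
So G has 4 subgroups of order 6.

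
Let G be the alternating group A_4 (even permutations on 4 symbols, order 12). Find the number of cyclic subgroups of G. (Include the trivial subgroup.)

8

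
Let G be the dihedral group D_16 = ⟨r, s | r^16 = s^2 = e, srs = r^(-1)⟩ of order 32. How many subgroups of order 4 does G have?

9

|G| = 32 and 4 | 32, so subgroups of order 4 are possible by Lagrange.
The subgroups of order 4 are: {e, r^8, r^2s, r^10s}; {e, r^8, r^3s, r^11s}; {e, r^4, r^8, r^12}; {e, r^8, r^4s, r^12s}; … (9 in all).
So G has 9 subgroups of order 4.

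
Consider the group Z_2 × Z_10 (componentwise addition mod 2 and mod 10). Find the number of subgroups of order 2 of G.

|G| = 20 and 2 | 20, so subgroups of order 2 are possible by Lagrange.
The subgroups of order 2 are: {(0,0), (0,5)}; {(0,0), (1,0)}; {(0,0), (1,5)}.
So G has 3 subgroups of order 2.

3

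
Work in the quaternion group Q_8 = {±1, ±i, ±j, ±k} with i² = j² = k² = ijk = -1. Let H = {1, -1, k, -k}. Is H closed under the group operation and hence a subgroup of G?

|H| = 4 divides |G| = 8, consistent with Lagrange.
H contains the identity, every element's inverse is in H, and H is closed under ·: it is a subgroup.
In fact H = ⟨-k⟩.

Yes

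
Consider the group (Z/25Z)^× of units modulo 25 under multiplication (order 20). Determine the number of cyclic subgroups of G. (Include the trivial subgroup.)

6

Each element a generates a cyclic subgroup ⟨a⟩; distinct elements may generate the same one (a cyclic group of order d has φ(d) generators).
Cyclic subgroups by order — order 1: 1; order 2: 1; order 4: 1; order 5: 1; order 10: 1; order 20: 1.
Total: 6.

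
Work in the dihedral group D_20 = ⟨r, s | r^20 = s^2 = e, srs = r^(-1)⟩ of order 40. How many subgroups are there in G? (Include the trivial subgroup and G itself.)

|G| = 40, so by Lagrange every subgroup order divides 40. Divisors: 1, 2, 4, 5, 8, 10, 20, 40.
Subgroups by order — order 1: 1; order 2: 21; order 4: 11; order 5: 1; order 8: 5; order 10: 5; order 20: 3; order 40: 1.
Total: 1 + 21 + 11 + 1 + 5 + 5 + 3 + 1 = 48.

48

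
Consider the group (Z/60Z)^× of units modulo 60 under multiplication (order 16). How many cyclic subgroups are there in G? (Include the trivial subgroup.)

12

Each element a generates a cyclic subgroup ⟨a⟩; distinct elements may generate the same one (a cyclic group of order d has φ(d) generators).
Cyclic subgroups by order — order 1: 1; order 2: 7; order 4: 4.
Total: 12.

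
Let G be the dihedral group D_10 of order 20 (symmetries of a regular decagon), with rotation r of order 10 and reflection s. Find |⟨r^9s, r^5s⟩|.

|⟨r^9s⟩| = 2 and |⟨r^5s⟩| = 2, so |H| is a multiple of lcm(2, 2) = 2 and divides |G| = 20.
Closing under the operation: H = {e, r^2, r^4, r^6, r^8, rs, r^3s, r^5s, r^7s, r^9s}, so |H| = 10.

10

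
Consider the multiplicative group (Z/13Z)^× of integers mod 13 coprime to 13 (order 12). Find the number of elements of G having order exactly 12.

The elements of order 12 are: 2, 6, 7, 11.
That's 4.

4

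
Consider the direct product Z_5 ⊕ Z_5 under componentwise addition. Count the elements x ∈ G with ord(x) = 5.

24

An element (a,b) has order lcm(ord(a), ord(b)); count pairs with lcm equal to 5.
Enumerating gives 24 such elements.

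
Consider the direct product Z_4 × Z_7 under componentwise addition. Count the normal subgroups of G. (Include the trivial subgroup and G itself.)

6

G is abelian, so every subgroup is normal.
G has 6 subgroups in total, hence 6 normal subgroups.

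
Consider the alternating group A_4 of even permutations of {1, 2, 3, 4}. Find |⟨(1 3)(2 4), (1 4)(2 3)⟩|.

4

|⟨(1 3)(2 4)⟩| = 2 and |⟨(1 4)(2 3)⟩| = 2, so |H| is a multiple of lcm(2, 2) = 2 and divides |G| = 12.
Closing under the operation: H = {e, (1 2)(3 4), (1 3)(2 4), (1 4)(2 3)}, so |H| = 4.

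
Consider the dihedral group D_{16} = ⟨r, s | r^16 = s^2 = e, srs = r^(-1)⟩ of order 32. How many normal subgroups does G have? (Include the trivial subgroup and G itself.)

G has 36 subgroups. Checking conjugation-invariance by order — order 1: 1/1 normal; order 2: 1/17 normal; order 4: 1/9 normal; order 8: 1/5 normal; order 16: 3/3 normal; order 32: 1/1 normal.
Total normal subgroups: 8.

8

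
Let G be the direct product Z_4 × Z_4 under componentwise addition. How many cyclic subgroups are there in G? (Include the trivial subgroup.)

10

A cyclic subgroup of order d is generated by each of its φ(d) elements of order d, so the cyclic subgroups of order d number (#elements of order d)/φ(d).
Cyclic subgroups by order — order 1: 1; order 2: 3; order 4: 6.
Total: 10.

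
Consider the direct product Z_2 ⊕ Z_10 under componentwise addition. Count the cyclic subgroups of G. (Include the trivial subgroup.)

8

Each element a generates a cyclic subgroup ⟨a⟩; distinct elements may generate the same one (a cyclic group of order d has φ(d) generators).
Cyclic subgroups by order — order 1: 1; order 2: 3; order 5: 1; order 10: 3.
Total: 8.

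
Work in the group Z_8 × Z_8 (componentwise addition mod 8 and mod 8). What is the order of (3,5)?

8

The order of (3,5) in Z_8 × Z_8 is lcm(ord(3) in Z_8, ord(5) in Z_8).
ord(3) = 8 and ord(5) = 8, so |⟨(3,5)⟩| = lcm(8, 8) = 8.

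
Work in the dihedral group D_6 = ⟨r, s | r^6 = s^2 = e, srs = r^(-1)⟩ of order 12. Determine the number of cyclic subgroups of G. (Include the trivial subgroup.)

10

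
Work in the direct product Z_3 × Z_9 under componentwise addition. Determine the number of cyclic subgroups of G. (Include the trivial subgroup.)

A cyclic subgroup of order d is generated by each of its φ(d) elements of order d, so the cyclic subgroups of order d number (#elements of order d)/φ(d).
Cyclic subgroups by order — order 1: 1; order 3: 4; order 9: 3.
Total: 8.

8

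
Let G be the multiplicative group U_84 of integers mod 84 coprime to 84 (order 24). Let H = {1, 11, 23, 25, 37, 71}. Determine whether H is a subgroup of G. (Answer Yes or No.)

|H| = 6 divides |G| = 24, consistent with Lagrange.
H contains the identity, every element's inverse is in H, and H is closed under ·: it is a subgroup.
In fact H = ⟨23⟩.

Yes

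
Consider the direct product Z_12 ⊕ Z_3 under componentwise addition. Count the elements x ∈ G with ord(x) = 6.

8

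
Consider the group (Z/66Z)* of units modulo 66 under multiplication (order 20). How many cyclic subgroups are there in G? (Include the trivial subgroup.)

8

A cyclic subgroup of order d is generated by each of its φ(d) elements of order d, so the cyclic subgroups of order d number (#elements of order d)/φ(d).
Cyclic subgroups by order — order 1: 1; order 2: 3; order 5: 1; order 10: 3.
Total: 8.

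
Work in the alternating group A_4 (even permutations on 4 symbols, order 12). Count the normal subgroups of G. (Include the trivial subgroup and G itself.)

3

G has 10 subgroups. Checking conjugation-invariance by order — order 1: 1/1 normal; order 2: 0/3 normal; order 3: 0/4 normal; order 4: 1/1 normal; order 12: 1/1 normal.
Total normal subgroups: 3.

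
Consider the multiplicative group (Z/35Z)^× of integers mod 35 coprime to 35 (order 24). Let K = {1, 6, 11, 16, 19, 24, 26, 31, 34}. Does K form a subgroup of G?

No

|K| = 9 does not divide |G| = 24, so by Lagrange K is not a subgroup.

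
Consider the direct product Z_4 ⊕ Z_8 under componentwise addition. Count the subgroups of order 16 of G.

|G| = 32 and 16 | 32, so subgroups of order 16 are possible by Lagrange.
The subgroups of order 16 are: {(0,0), (0,1), (0,2), (0,3), (0,4), (0,5), (0,6), (0,7), (2,0), (2,1), (2,2), (2,3), (2,4), (2,5), (2,6), (2,7)}; {(0,0), (0,2), (0,4), (0,6), (1,0), (1,2), (1,4), (1,6), (2,0), (2,2), (2,4), (2,6), (3,0), (3,2), (3,4), (3,6)}; {(0,0), (0,2), (0,4), (0,6), (1,1), (1,3), (1,5), (1,7), (2,0), (2,2), (2,4), (2,6), (3,1), (3,3), (3,5), (3,7)}.
So G has 3 subgroups of order 16.

3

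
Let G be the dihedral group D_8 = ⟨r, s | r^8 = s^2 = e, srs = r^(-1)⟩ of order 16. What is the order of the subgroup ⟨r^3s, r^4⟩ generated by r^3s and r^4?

4

|⟨r^3s⟩| = 2 and |⟨r^4⟩| = 2, so |H| is a multiple of lcm(2, 2) = 2 and divides |G| = 16.
Closing under the operation: H = {e, r^4, r^3s, r^7s}, so |H| = 4.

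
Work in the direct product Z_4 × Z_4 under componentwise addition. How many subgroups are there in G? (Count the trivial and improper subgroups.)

15

|G| = 16, so by Lagrange every subgroup order divides 16. Divisors: 1, 2, 4, 8, 16.
Subgroups by order — order 1: 1; order 2: 3; order 4: 7; order 8: 3; order 16: 1.
Total: 1 + 3 + 7 + 3 + 1 = 15.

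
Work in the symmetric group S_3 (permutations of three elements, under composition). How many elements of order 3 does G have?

2

The elements of order 3 are: (1 2 3), (1 3 2).
That's 2.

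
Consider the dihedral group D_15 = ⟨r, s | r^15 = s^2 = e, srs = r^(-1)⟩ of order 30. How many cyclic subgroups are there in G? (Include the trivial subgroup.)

Each element a generates a cyclic subgroup ⟨a⟩; distinct elements may generate the same one (a cyclic group of order d has φ(d) generators).
Cyclic subgroups by order — order 1: 1; order 2: 15; order 3: 1; order 5: 1; order 15: 1.
Total: 19.

19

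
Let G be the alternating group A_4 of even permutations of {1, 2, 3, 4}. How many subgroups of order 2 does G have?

3

|G| = 12 and 2 | 12, so subgroups of order 2 are possible by Lagrange.
The subgroups of order 2 are: {e, (1 2)(3 4)}; {e, (1 3)(2 4)}; {e, (1 4)(2 3)}.
So G has 3 subgroups of order 2.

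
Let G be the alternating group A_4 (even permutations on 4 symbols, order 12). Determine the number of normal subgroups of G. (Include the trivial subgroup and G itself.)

G has 10 subgroups. Checking conjugation-invariance by order — order 1: 1/1 normal; order 2: 0/3 normal; order 3: 0/4 normal; order 4: 1/1 normal; order 12: 1/1 normal.
Total normal subgroups: 3.

3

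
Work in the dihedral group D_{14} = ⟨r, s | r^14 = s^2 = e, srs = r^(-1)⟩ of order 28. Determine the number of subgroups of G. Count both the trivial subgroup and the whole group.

28

|G| = 28, so by Lagrange every subgroup order divides 28. Divisors: 1, 2, 4, 7, 14, 28.
Subgroups by order — order 1: 1; order 2: 15; order 4: 7; order 7: 1; order 14: 3; order 28: 1.
Total: 1 + 15 + 7 + 1 + 3 + 1 = 28.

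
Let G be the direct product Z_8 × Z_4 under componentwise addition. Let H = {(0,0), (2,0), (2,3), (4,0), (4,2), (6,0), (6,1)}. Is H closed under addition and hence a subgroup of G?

No

|H| = 7 does not divide |G| = 32, so by Lagrange H is not a subgroup.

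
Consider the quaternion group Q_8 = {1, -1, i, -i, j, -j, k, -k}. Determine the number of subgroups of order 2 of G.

1

|G| = 8 and 2 | 8, so subgroups of order 2 are possible by Lagrange.
The subgroups of order 2 are: {1, -1}.
So G has 1 subgroup of order 2.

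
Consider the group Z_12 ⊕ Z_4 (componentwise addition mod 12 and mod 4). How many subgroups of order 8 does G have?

3

|G| = 48 and 8 | 48, so subgroups of order 8 are possible by Lagrange.
The subgroups of order 8 are: {(0,0), (0,1), (0,2), (0,3), (6,0), (6,1), (6,2), (6,3)}; {(0,0), (0,2), (3,0), (3,2), (6,0), (6,2), (9,0), (9,2)}; {(0,0), (0,2), (3,1), (3,3), (6,0), (6,2), (9,1), (9,3)}.
So G has 3 subgroups of order 8.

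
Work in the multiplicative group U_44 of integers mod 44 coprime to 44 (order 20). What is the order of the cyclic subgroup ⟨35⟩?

Compute successive powers of 35 mod 44: 35, 37, 19, 5, 43, 9, 7, 25, …; 35^10 ≡ 1 (mod 44).
So |⟨35⟩| = 10.

10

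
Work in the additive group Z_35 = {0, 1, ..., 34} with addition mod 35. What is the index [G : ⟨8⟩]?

|⟨8⟩| = 35 and |G| = 35.
By Lagrange, [G : H] = |G|/|H| = 35/35 = 1.

1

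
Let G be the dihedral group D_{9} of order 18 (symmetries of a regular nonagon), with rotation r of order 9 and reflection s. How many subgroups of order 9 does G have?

1

|G| = 18 and 9 | 18, so subgroups of order 9 are possible by Lagrange.
The subgroups of order 9 are: {e, r, r^2, r^3, r^4, r^5, r^6, r^7, r^8}.
So G has 1 subgroup of order 9.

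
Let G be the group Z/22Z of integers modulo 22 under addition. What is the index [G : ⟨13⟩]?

1

|⟨13⟩| = 22 and |G| = 22.
By Lagrange, [G : H] = |G|/|H| = 22/22 = 1.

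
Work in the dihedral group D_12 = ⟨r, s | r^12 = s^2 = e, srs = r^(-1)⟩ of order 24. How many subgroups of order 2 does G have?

|G| = 24 and 2 | 24, so subgroups of order 2 are possible by Lagrange.
The subgroups of order 2 are: {e, r^10s}; {e, r^11s}; {e, r^2s}; {e, r^3s}; … (13 in all).
So G has 13 subgroups of order 2.

13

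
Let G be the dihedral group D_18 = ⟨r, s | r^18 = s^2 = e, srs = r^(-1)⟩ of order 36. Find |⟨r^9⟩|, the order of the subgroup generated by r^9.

Computing powers of r^9: the smallest k with (r^9)^k = e is k = 2.

2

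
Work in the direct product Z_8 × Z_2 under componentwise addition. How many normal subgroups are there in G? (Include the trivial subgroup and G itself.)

G is abelian, so every subgroup is normal.
G has 11 subgroups in total, hence 11 normal subgroups.

11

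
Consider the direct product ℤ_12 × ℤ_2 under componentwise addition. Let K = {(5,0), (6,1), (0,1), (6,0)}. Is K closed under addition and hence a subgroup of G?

No

The identity (0,0) ∉ K, so K is not a subgroup.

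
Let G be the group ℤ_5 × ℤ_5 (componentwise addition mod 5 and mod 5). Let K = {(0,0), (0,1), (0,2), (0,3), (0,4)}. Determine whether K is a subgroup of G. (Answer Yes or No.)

|K| = 5 divides |G| = 25, consistent with Lagrange.
K contains the identity, every element's inverse is in K, and K is closed under +: it is a subgroup.
In fact K = ⟨(0,1)⟩.

Yes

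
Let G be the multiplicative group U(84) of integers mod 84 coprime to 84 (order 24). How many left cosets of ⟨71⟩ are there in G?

|⟨71⟩| = 2 and |G| = 24.
By Lagrange, [G : H] = |G|/|H| = 24/2 = 12.

12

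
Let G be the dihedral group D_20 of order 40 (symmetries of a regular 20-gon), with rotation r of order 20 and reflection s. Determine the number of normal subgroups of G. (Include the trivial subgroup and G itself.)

9

G has 48 subgroups. Checking conjugation-invariance by order — order 1: 1/1 normal; order 2: 1/21 normal; order 4: 1/11 normal; order 5: 1/1 normal; order 8: 0/5 normal; order 10: 1/5 normal; order 20: 3/3 normal; order 40: 1/1 normal.
Total normal subgroups: 9.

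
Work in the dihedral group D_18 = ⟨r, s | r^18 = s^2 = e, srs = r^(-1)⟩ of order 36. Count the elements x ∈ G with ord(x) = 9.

6

The elements of order 9 are: r^2, r^4, r^8, r^10, r^14, r^16.
That's 6.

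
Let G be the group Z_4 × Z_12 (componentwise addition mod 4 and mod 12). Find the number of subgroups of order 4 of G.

7

|G| = 48 and 4 | 48, so subgroups of order 4 are possible by Lagrange.
The subgroups of order 4 are: {(0,0), (0,3), (0,6), (0,9)}; {(0,0), (0,6), (2,0), (2,6)}; {(0,0), (0,6), (2,3), (2,9)}; {(0,0), (1,0), (2,0), (3,0)}; … (7 in all).
So G has 7 subgroups of order 4.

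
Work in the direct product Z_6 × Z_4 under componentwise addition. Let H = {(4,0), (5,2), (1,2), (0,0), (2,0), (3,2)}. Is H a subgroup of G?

Yes

|H| = 6 divides |G| = 24, consistent with Lagrange.
H contains the identity, every element's inverse is in H, and H is closed under +: it is a subgroup.
In fact H = ⟨(1,2)⟩.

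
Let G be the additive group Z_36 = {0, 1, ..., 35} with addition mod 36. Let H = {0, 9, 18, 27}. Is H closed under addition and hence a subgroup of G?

Yes

|H| = 4 divides |G| = 36, consistent with Lagrange.
H contains the identity, every element's inverse is in H, and H is closed under +: it is a subgroup.
In fact H = ⟨9⟩.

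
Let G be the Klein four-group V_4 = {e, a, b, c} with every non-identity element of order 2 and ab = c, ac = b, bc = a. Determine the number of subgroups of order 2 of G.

|G| = 4 and 2 | 4, so subgroups of order 2 are possible by Lagrange.
The subgroups of order 2 are: {e, a}; {e, b}; {e, c}.
So G has 3 subgroups of order 2.

3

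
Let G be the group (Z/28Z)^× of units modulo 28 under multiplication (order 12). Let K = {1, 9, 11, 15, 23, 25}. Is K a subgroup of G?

Yes

|K| = 6 divides |G| = 12, consistent with Lagrange.
K contains the identity, every element's inverse is in K, and K is closed under ·: it is a subgroup.
In fact K = ⟨23⟩.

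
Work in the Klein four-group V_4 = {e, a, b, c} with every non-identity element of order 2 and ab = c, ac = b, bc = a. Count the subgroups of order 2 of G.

|G| = 4 and 2 | 4, so subgroups of order 2 are possible by Lagrange.
The subgroups of order 2 are: {e, a}; {e, b}; {e, c}.
So G has 3 subgroups of order 2.

3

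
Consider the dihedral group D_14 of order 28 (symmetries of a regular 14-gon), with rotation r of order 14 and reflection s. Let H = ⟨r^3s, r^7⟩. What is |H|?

4

|⟨r^3s⟩| = 2 and |⟨r^7⟩| = 2, so |H| is a multiple of lcm(2, 2) = 2 and divides |G| = 28.
Closing under the operation: H = {e, r^7, r^3s, r^10s}, so |H| = 4.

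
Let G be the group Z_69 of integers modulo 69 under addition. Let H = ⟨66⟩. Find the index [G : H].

|⟨66⟩| = 23 and |G| = 69.
By Lagrange, [G : H] = |G|/|H| = 69/23 = 3.

3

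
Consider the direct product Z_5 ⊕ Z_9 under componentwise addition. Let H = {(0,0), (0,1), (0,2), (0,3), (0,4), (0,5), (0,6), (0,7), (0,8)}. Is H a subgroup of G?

Yes

|H| = 9 divides |G| = 45, consistent with Lagrange.
H contains the identity, every element's inverse is in H, and H is closed under +: it is a subgroup.
In fact H = ⟨(0,1)⟩.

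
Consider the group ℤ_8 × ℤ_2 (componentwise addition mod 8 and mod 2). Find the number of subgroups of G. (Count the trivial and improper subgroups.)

|G| = 16, so by Lagrange every subgroup order divides 16. Divisors: 1, 2, 4, 8, 16.
Subgroups by order — order 1: 1; order 2: 3; order 4: 3; order 8: 3; order 16: 1.
Total: 1 + 3 + 3 + 3 + 1 = 11.

11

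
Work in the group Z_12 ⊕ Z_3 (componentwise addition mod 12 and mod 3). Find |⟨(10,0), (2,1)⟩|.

|⟨(10,0)⟩| = 6 and |⟨(2,1)⟩| = 6, so |H| is a multiple of lcm(6, 6) = 6 and divides |G| = 36.
Closing under the operation: H = {(0,0), (0,1), (0,2), (2,0), (2,1), (2,2), (4,0), (4,1), (4,2), (6,0), (6,1), (6,2), (8,0), (8,1), (8,2), (10,0), (10,1), (10,2)}, so |H| = 18.

18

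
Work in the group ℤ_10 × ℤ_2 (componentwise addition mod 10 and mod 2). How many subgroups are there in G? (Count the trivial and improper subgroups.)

10

|G| = 20, so by Lagrange every subgroup order divides 20. Divisors: 1, 2, 4, 5, 10, 20.
Subgroups by order — order 1: 1; order 2: 3; order 4: 1; order 5: 1; order 10: 3; order 20: 1.
Total: 1 + 3 + 1 + 1 + 3 + 1 = 10.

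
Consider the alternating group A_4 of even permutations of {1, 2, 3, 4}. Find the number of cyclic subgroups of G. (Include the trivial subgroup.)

Each element a generates a cyclic subgroup ⟨a⟩; distinct elements may generate the same one (a cyclic group of order d has φ(d) generators).
Cyclic subgroups by order — order 1: 1; order 2: 3; order 3: 4.
Total: 8.

8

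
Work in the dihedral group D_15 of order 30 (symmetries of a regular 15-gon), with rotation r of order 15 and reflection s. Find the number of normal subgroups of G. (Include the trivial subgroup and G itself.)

5

G has 28 subgroups. Checking conjugation-invariance by order — order 1: 1/1 normal; order 2: 0/15 normal; order 3: 1/1 normal; order 5: 1/1 normal; order 6: 0/5 normal; order 10: 0/3 normal; order 15: 1/1 normal; order 30: 1/1 normal.
Total normal subgroups: 5.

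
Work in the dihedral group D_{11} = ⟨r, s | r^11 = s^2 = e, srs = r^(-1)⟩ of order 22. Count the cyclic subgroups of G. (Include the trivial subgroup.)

13

Group the elements of G by the cyclic subgroup they generate; each cyclic subgroup of order d accounts for φ(d) elements.
Cyclic subgroups by order — order 1: 1; order 2: 11; order 11: 1.
Total: 13.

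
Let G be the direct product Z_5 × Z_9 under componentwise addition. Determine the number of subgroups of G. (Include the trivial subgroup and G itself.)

6

|G| = 45, so by Lagrange every subgroup order divides 45. Divisors: 1, 3, 5, 9, 15, 45.
Subgroups by order — order 1: 1; order 3: 1; order 5: 1; order 9: 1; order 15: 1; order 45: 1.
Total: 1 + 1 + 1 + 1 + 1 + 1 = 6.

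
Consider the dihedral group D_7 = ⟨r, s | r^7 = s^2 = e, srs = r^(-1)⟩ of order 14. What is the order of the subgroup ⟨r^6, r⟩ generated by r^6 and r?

7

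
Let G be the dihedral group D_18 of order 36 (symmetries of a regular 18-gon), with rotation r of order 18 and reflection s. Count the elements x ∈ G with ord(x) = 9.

The elements of order 9 are: r^2, r^4, r^8, r^10, r^14, r^16.
That's 6.

6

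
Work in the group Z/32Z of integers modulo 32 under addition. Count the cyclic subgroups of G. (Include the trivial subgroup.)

6

Group the elements of G by the cyclic subgroup they generate; each cyclic subgroup of order d accounts for φ(d) elements.
Cyclic subgroups by order — order 1: 1; order 2: 1; order 4: 1; order 8: 1; order 16: 1; order 32: 1.
Total: 6.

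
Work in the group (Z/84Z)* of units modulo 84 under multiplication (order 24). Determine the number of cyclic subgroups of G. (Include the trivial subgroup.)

Each element a generates a cyclic subgroup ⟨a⟩; distinct elements may generate the same one (a cyclic group of order d has φ(d) generators).
Cyclic subgroups by order — order 1: 1; order 2: 7; order 3: 1; order 6: 7.
Total: 16.

16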